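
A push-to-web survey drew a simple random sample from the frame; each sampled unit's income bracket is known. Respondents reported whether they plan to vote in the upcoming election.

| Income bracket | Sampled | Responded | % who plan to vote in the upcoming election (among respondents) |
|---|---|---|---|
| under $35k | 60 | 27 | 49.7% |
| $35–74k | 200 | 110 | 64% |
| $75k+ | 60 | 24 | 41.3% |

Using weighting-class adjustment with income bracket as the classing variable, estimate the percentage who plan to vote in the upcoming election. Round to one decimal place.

Class response rates: under $35k 27/60 = 45%, $35–74k 110/200 = 55%, $75k+ 24/60 = 40%.
Each respondent's weight = sampled/responded in their class; summing within a class gives n_sampled, so:
  under $35k: 60 × 49.7 = 2982
  $35–74k: 200 × 64 = 12,800
  $75k+: 60 × 41.3 = 2478
Adjusted estimate = 18,260 / 320 = 57.0625 → 57.1%.

57.1%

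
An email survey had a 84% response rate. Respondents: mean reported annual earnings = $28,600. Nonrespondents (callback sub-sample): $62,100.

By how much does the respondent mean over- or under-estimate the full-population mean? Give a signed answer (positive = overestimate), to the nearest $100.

Nonresponse fraction = 1 − 0.84 = 0.16.
Bias = (nonresponse fraction) × (respondent mean − nonrespondent mean)
     = 0.16 × (28,600 − 62,100) = 0.16 × -33,500 = -5360.

-$5,400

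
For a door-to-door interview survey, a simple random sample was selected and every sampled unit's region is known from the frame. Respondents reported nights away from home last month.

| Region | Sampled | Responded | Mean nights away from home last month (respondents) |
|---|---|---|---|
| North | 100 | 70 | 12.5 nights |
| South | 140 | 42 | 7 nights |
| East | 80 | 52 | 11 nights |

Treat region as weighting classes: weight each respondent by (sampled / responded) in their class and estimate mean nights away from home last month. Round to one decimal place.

9.7

Class response rates: North 70/100 = 70%, South 42/140 = 30%, East 52/80 = 65%.
Inverse-response-rate weighting restores each class to its sampled count, so class totals weight by n_sampled:
  North: 100 × 12.5 = 1250
  South: 140 × 7 = 980
  East: 80 × 11 = 880
Adjusted estimate = 3110 / 320 = 9.71875 → 9.7.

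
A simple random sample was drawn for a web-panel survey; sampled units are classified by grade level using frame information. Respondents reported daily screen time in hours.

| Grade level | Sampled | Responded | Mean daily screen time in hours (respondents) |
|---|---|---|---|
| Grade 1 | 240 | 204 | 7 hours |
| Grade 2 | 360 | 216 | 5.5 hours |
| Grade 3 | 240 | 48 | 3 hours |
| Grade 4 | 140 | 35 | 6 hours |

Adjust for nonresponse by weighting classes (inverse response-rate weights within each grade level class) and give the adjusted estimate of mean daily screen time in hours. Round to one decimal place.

Class response rates: Grade 1 204/240 = 85%, Grade 2 216/360 = 60%, Grade 3 48/240 = 20%, Grade 4 35/140 = 25%.
Each respondent's weight = sampled/responded in their class; summing within a class gives n_sampled, so:
  Grade 1: 240 × 7 = 1680
  Grade 2: 360 × 5.5 = 1980
  Grade 3: 240 × 3 = 720
  Grade 4: 140 × 6 = 840
Adjusted estimate = 5220 / 980 = 5.32653 → 5.3.

5.3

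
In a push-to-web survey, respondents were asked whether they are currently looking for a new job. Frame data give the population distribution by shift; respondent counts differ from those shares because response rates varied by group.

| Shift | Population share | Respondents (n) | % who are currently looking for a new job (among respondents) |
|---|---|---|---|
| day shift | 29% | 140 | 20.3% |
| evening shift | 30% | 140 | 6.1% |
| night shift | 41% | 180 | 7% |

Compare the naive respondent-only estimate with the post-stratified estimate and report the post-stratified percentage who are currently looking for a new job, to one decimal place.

Unadjusted (pooled respondent) estimate weights by respondent counts:
  (140/460)×20.3 + (140/460)×6.1 + (180/460)×7 = 10.7739%
Post-stratified estimate weights by population shares:
  0.29×20.3 + 0.3×6.1 + 0.41×7 = 10.587%

10.6%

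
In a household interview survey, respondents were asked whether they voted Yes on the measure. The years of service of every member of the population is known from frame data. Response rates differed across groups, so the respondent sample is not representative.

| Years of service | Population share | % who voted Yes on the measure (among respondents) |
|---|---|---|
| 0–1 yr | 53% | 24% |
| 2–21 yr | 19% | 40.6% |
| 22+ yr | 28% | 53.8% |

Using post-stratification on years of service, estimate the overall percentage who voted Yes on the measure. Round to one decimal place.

35.5%

Reweight to the known years of service distribution:
  0–1 yr: 0.53 × 24 = 12.72
  2–21 yr: 0.19 × 40.6 = 7.714
  22+ yr: 0.28 × 53.8 = 15.064
Post-stratified estimate = 35.498 → 35.5%.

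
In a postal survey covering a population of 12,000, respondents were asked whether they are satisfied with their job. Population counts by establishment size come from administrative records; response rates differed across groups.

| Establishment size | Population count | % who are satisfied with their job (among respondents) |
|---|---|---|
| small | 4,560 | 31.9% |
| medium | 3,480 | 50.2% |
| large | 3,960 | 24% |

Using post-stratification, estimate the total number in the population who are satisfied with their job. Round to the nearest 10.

Each cell contributes its population count × the respondent rate:
  small: 4,560 × 31.9% = 1454.64
  medium: 3,480 × 50.2% = 1746.96
  large: 3,960 × 24% = 950.4
Estimated total = 4152 → 4,150.

4,150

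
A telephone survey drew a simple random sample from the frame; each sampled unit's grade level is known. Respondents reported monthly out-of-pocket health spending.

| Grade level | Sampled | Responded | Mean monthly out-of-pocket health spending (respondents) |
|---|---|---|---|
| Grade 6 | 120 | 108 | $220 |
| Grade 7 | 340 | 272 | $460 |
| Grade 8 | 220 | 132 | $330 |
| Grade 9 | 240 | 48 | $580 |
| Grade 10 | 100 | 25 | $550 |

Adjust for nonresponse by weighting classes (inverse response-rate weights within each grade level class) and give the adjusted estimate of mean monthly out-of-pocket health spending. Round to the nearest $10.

$440

Response rates by class: Grade 6 108/120 = 90%, Grade 7 272/340 = 80%, Grade 8 132/220 = 60%, Grade 9 48/240 = 20%, Grade 10 25/100 = 25%.
Inverse-response-rate weighting restores each class to its sampled count, so class totals weight by n_sampled:
  Grade 6: 120 × 220 = 26,400
  Grade 7: 340 × 460 = 156,400
  Grade 8: 220 × 330 = 72,600
  Grade 9: 240 × 580 = 139,200
  Grade 10: 100 × 550 = 55,000
Adjusted estimate = 449,600 / 1,020 = 440.784 → $440.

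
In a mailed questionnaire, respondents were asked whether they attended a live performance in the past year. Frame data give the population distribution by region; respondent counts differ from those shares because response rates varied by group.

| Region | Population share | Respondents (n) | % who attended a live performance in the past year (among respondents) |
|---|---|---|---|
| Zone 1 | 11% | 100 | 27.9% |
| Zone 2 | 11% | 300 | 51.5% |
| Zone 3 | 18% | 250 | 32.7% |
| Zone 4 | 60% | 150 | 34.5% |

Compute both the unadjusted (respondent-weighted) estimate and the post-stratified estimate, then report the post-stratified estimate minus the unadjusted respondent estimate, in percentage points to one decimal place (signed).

Without adjustment, the pooled respondent share is:
  (100/800)×27.9 + (300/800)×51.5 + (250/800)×32.7 + (150/800)×34.5 = 39.4875%
Post-stratified estimate weights by population shares:
  0.11×27.9 + 0.11×51.5 + 0.18×32.7 + 0.6×34.5 = 35.32%
Difference = 35.32 − 39.4875 = -4.1675 pp.

-4.2 percentage points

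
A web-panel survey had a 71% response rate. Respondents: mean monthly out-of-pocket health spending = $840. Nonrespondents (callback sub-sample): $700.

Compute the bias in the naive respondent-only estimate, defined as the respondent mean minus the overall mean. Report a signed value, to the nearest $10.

+$40

Nonresponse fraction = 1 − 0.71 = 0.29.
Bias = (nonresponse fraction) × (respondent mean − nonrespondent mean)
     = 0.29 × (840 − 700) = 0.29 × 140 = 40.6.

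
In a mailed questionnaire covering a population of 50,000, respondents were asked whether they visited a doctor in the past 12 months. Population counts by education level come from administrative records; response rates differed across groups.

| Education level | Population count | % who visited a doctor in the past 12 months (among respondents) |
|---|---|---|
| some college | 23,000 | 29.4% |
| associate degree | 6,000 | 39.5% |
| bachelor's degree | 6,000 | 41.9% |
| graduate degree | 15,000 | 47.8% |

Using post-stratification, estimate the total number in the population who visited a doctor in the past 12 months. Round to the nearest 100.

Each cell contributes its population count × the respondent rate:
  some college: 23,000 × 29.4% = 6762
  associate degree: 6,000 × 39.5% = 2370
  bachelor's degree: 6,000 × 41.9% = 2514
  graduate degree: 15,000 × 47.8% = 7170
Estimated total = 18,816 → 18,800.

18,800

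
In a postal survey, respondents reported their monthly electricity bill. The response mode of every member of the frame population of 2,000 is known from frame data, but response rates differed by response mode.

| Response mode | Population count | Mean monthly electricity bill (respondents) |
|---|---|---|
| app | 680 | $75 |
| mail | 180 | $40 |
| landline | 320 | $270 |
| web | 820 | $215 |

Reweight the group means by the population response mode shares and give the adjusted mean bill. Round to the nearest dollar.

Reweight to the known response mode distribution:
  app: (680/2,000) × 75 = 25.5
  mail: (180/2,000) × 40 = 3.6
  landline: (320/2,000) × 270 = 43.2
  web: (820/2,000) × 215 = 88.15
Post-stratified estimate = 160.45 → $160.

$160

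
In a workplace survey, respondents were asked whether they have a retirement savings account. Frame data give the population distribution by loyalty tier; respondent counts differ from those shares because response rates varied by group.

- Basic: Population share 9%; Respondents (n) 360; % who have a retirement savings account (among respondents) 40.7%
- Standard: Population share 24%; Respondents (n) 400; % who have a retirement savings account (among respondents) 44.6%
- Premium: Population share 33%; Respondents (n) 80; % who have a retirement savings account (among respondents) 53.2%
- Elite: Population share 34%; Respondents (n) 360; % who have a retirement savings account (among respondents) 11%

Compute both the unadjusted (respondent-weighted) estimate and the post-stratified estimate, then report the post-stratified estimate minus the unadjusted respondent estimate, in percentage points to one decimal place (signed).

Unadjusted (pooled respondent) estimate weights by respondent counts:
  (360/1200)×40.7 + (400/1200)×44.6 + (80/1200)×53.2 + (360/1200)×11 = 33.9233%
Post-stratified estimate weights by population shares:
  0.09×40.7 + 0.24×44.6 + 0.33×53.2 + 0.34×11 = 35.663%
Difference = 35.663 − 33.9233 = 1.7397 pp.

+1.7 percentage points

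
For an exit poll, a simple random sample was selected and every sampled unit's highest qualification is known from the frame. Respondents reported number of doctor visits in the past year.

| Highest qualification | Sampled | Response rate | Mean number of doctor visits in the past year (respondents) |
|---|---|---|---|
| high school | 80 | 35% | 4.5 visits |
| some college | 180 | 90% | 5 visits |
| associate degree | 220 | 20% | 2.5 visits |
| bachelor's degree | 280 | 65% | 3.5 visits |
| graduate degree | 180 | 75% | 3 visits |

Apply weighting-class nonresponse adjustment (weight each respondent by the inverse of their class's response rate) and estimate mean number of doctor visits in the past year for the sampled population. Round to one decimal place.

Inverse-response-rate weighting restores each class to its sampled count, so class totals weight by n_sampled:
  high school: 80 × 4.5 = 360
  some college: 180 × 5 = 900
  associate degree: 220 × 2.5 = 550
  bachelor's degree: 280 × 3.5 = 980
  graduate degree: 180 × 3 = 540
Adjusted estimate = 3330 / 940 = 3.54255 → 3.5.

3.5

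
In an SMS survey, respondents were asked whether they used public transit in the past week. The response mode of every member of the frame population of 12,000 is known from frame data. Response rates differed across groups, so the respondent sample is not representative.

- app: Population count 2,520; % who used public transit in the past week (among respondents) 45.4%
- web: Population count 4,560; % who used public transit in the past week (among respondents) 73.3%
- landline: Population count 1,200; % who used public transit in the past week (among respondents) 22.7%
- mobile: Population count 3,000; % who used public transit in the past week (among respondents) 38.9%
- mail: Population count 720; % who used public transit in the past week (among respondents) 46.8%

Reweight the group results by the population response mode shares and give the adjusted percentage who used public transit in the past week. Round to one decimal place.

Each cell contributes population-share × respondent value:
  app: (2,520/12,000) × 45.4 = 9.534
  web: (4,560/12,000) × 73.3 = 27.854
  landline: (1,200/12,000) × 22.7 = 2.27
  mobile: (3,000/12,000) × 38.9 = 9.725
  mail: (720/12,000) × 46.8 = 2.808
Post-stratified estimate = 52.191 → 52.2%.

52.2%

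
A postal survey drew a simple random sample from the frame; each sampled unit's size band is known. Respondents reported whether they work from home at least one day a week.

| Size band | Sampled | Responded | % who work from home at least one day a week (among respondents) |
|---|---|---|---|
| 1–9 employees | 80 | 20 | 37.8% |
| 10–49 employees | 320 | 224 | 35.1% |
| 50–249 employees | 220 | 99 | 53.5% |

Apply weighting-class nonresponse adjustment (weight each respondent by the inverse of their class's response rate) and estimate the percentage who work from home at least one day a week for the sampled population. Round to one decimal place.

Class response rates: 1–9 employees 20/80 = 25%, 10–49 employees 224/320 = 70%, 50–249 employees 99/220 = 45%.
Inverse-response-rate weighting restores each class to its sampled count, so class totals weight by n_sampled:
  1–9 employees: 80 × 37.8 = 3024
  10–49 employees: 320 × 35.1 = 11,232
  50–249 employees: 220 × 53.5 = 11,770
Adjusted estimate = 26,026 / 620 = 41.9774 → 42.0%.

42.0%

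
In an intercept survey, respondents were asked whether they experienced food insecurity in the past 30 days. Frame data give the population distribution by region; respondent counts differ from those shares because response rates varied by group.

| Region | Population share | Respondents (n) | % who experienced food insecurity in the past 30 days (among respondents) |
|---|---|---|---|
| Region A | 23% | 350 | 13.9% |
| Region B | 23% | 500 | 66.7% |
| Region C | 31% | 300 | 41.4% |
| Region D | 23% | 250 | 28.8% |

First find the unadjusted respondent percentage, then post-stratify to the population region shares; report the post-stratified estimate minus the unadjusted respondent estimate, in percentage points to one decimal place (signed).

-3.3 percentage points

Naive respondent-only estimate (weights = respondent counts):
  (350/1400)×13.9 + (500/1400)×66.7 + (300/1400)×41.4 + (250/1400)×28.8 = 41.3107%
Reweighting by population region shares:
  0.23×13.9 + 0.23×66.7 + 0.31×41.4 + 0.23×28.8 = 37.996%
Difference = 37.996 − 41.3107 = -3.3147 pp.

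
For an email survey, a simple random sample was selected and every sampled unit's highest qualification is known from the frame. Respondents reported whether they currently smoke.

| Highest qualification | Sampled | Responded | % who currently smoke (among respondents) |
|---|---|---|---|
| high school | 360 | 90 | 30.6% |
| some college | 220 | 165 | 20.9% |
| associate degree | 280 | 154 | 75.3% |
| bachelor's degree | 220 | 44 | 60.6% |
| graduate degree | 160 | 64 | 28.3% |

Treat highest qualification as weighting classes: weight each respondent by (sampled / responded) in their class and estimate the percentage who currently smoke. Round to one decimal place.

44.0%

Response rates by class: high school 90/360 = 25%, some college 165/220 = 75%, associate degree 154/280 = 55%, bachelor's degree 44/220 = 20%, graduate degree 64/160 = 40%.
Each respondent's weight = sampled/responded in their class; summing within a class gives n_sampled, so:
  high school: 360 × 30.6 = 11,016
  some college: 220 × 20.9 = 4598
  associate degree: 280 × 75.3 = 21,084
  bachelor's degree: 220 × 60.6 = 13,332
  graduate degree: 160 × 28.3 = 4528
Adjusted estimate = 54,558 / 1,240 = 43.9984 → 44.0%.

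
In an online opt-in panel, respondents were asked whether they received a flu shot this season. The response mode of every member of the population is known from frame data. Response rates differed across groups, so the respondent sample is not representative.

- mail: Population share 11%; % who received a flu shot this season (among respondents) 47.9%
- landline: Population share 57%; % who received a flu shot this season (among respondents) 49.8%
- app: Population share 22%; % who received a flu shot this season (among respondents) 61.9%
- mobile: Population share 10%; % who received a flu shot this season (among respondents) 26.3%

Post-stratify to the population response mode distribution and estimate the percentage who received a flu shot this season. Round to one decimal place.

Reweight to the known response mode distribution:
  mail: 0.11 × 47.9 = 5.269
  landline: 0.57 × 49.8 = 28.386
  app: 0.22 × 61.9 = 13.618
  mobile: 0.1 × 26.3 = 2.63
Post-stratified estimate = 49.903 → 49.9%.

49.9%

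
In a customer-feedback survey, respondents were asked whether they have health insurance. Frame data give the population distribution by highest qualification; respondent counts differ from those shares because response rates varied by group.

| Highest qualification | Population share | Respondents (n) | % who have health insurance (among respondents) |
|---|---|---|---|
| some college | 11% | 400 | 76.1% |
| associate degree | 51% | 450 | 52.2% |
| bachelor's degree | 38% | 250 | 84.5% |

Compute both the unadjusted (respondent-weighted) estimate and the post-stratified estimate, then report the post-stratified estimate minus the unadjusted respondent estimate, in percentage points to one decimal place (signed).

-1.1 percentage points

Unadjusted (pooled respondent) estimate weights by respondent counts:
  (400/1100)×76.1 + (450/1100)×52.2 + (250/1100)×84.5 = 68.2318%
Post-stratifying to population shares instead:
  0.11×76.1 + 0.51×52.2 + 0.38×84.5 = 67.103%
Difference = 67.103 − 68.2318 = -1.1288 pp.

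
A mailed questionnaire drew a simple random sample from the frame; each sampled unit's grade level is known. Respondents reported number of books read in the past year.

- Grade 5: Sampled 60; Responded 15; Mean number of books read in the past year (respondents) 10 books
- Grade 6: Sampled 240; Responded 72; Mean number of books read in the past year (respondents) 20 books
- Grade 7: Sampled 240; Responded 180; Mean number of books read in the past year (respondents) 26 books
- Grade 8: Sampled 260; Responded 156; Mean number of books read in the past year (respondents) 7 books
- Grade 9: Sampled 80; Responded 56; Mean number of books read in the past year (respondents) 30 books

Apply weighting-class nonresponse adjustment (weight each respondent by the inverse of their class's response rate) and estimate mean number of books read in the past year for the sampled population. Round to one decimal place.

Class response rates: Grade 5 15/60 = 25%, Grade 6 72/240 = 30%, Grade 7 180/240 = 75%, Grade 8 156/260 = 60%, Grade 9 56/80 = 70%.
Each respondent's weight = sampled/responded in their class; summing within a class gives n_sampled, so:
  Grade 5: 60 × 10 = 600
  Grade 6: 240 × 20 = 4800
  Grade 7: 240 × 26 = 6240
  Grade 8: 260 × 7 = 1820
  Grade 9: 80 × 30 = 2400
Adjusted estimate = 15,860 / 880 = 18.0227 → 18.0.

18.0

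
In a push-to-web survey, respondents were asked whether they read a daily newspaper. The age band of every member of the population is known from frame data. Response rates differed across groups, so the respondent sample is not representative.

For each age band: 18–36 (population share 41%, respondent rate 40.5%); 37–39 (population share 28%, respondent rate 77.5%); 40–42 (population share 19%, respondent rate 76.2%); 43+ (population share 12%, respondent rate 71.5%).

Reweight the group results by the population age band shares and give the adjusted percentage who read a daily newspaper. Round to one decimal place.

61.4%

Reweight to the known age band distribution:
  18–36: 0.41 × 40.5 = 16.605
  37–39: 0.28 × 77.5 = 21.7
  40–42: 0.19 × 76.2 = 14.478
  43+: 0.12 × 71.5 = 8.58
Post-stratified estimate = 61.363 → 61.4%.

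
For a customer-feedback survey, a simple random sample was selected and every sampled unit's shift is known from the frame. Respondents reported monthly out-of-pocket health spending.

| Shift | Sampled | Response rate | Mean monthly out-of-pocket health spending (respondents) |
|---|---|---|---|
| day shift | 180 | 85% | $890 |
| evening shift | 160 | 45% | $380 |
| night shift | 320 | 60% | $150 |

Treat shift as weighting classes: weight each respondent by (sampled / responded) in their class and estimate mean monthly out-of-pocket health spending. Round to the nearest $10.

$410

Weighting each respondent by the inverse class response rate inflates each class back to its sampled size, so the class weight is n_sampled:
  day shift: 180 × 890 = 160,200
  evening shift: 160 × 380 = 60,800
  night shift: 320 × 150 = 48,000
Adjusted estimate = 269,000 / 660 = 407.576 → $410.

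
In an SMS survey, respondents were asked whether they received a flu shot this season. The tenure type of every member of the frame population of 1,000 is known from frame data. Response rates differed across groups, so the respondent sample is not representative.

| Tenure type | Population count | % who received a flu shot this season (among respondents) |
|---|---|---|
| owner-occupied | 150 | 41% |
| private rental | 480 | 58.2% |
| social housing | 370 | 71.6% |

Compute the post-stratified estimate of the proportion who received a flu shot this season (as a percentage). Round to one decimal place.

60.6%

Reweight to the known tenure type distribution:
  owner-occupied: (150/1,000) × 41 = 6.15
  private rental: (480/1,000) × 58.2 = 27.936
  social housing: (370/1,000) × 71.6 = 26.492
Post-stratified estimate = 60.578 → 60.6%.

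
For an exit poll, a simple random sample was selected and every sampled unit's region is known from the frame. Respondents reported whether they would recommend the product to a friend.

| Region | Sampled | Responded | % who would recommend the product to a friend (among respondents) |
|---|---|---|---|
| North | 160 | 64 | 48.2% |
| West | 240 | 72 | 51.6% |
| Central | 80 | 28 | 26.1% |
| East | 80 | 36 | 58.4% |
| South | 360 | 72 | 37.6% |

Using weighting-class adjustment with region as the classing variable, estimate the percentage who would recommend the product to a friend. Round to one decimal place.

43.9%

Class response rates: North 64/160 = 40%, West 72/240 = 30%, Central 28/80 = 35%, East 36/80 = 45%, South 72/360 = 20%.
Inverse-response-rate weighting restores each class to its sampled count, so class totals weight by n_sampled:
  North: 160 × 48.2 = 7712
  West: 240 × 51.6 = 12,384
  Central: 80 × 26.1 = 2088
  East: 80 × 58.4 = 4672
  South: 360 × 37.6 = 13,536
Adjusted estimate = 40,392 / 920 = 43.9043 → 43.9%.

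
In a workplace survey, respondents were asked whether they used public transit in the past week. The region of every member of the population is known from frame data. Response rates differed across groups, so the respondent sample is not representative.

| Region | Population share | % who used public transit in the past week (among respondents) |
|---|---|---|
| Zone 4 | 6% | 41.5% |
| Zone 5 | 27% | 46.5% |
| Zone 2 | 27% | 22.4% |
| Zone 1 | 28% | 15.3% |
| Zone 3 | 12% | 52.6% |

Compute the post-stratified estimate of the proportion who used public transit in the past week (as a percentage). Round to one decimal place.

Reweight to the known region distribution:
  Zone 4: 0.06 × 41.5 = 2.49
  Zone 5: 0.27 × 46.5 = 12.555
  Zone 2: 0.27 × 22.4 = 6.048
  Zone 1: 0.28 × 15.3 = 4.284
  Zone 3: 0.12 × 52.6 = 6.312
Post-stratified estimate = 31.689 → 31.7%.

31.7%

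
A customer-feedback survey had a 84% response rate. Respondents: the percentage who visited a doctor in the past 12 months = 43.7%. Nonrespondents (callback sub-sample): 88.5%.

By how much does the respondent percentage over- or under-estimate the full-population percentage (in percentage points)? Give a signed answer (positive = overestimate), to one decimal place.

-7.2 percentage points

Nonresponse fraction = 1 − 0.84 = 0.16.
Bias = (nonresponse fraction) × (respondent percentage − nonrespondent percentage)
     = 0.16 × (43.7 − 88.5) = 0.16 × -44.8 = -7.168.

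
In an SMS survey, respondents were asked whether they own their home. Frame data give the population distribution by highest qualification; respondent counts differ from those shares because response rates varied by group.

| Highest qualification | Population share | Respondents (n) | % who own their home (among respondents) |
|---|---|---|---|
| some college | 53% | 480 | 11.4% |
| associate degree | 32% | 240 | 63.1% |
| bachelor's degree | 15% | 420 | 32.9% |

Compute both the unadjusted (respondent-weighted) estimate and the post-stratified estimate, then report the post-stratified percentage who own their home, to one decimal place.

Without adjustment, the pooled respondent share is:
  (480/1140)×11.4 + (240/1140)×63.1 + (420/1140)×32.9 = 30.2053%
Reweighting by population highest qualification shares:
  0.53×11.4 + 0.32×63.1 + 0.15×32.9 = 31.169%

31.2%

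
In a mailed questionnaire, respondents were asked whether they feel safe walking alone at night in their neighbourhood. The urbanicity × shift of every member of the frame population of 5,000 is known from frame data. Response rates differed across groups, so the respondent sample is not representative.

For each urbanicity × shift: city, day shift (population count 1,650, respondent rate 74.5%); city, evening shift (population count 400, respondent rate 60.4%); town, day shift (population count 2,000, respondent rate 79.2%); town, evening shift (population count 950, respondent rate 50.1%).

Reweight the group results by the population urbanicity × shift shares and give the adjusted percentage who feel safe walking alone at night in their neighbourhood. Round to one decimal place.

Weight each group's respondent value by its population share:
  city, day shift: (1,650/5,000) × 74.5 = 24.585
  city, evening shift: (400/5,000) × 60.4 = 4.832
  town, day shift: (2,000/5,000) × 79.2 = 31.68
  town, evening shift: (950/5,000) × 50.1 = 9.519
Post-stratified estimate = 70.616 → 70.6%.

70.6%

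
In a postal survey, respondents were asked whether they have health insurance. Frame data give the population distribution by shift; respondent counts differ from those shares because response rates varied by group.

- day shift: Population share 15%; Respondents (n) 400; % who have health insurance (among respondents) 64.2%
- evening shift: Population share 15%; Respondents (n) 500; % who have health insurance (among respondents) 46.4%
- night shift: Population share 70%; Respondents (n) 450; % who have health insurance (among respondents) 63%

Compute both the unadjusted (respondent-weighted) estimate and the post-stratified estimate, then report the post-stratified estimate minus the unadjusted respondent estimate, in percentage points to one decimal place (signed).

Unadjusted (pooled respondent) estimate weights by respondent counts:
  (400/1350)×64.2 + (500/1350)×46.4 + (450/1350)×63 = 57.2074%
Post-stratifying to population shares instead:
  0.15×64.2 + 0.15×46.4 + 0.7×63 = 60.69%
Difference = 60.69 − 57.2074 = 3.4826 pp.

+3.5 percentage points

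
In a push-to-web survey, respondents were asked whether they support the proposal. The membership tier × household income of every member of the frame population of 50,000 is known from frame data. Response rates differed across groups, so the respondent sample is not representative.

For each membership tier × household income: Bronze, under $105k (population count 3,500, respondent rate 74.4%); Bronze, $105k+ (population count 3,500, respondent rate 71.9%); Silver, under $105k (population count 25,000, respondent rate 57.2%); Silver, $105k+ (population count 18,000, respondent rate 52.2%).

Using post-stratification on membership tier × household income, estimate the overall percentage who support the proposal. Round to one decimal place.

Post-stratification weights by population share, not respondent share:
  Bronze, under $105k: (3,500/50,000) × 74.4 = 5.208
  Bronze, $105k+: (3,500/50,000) × 71.9 = 5.033
  Silver, under $105k: (25,000/50,000) × 57.2 = 28.6
  Silver, $105k+: (18,000/50,000) × 52.2 = 18.792
Post-stratified estimate = 57.633 → 57.6%.

57.6%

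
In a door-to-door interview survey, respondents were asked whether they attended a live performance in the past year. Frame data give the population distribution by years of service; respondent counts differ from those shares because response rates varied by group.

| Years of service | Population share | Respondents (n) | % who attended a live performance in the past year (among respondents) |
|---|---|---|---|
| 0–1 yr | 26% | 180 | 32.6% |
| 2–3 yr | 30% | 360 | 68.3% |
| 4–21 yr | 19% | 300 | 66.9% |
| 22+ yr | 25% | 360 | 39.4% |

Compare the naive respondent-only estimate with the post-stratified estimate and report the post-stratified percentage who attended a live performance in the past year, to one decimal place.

Unadjusted (pooled respondent) estimate weights by respondent counts:
  (180/1200)×32.6 + (360/1200)×68.3 + (300/1200)×66.9 + (360/1200)×39.4 = 53.925%
Reweighting by population years of service shares:
  0.26×32.6 + 0.3×68.3 + 0.19×66.9 + 0.25×39.4 = 51.527%

51.5%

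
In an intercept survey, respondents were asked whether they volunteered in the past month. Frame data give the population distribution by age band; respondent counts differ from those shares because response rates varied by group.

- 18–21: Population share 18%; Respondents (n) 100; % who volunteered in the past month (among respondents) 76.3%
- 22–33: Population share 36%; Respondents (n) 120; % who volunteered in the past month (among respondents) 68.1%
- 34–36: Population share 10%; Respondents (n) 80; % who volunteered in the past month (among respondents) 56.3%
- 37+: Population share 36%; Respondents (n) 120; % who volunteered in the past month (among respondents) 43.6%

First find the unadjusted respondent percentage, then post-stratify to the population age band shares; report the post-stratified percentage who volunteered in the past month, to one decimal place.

Naive respondent-only estimate (weights = respondent counts):
  (100/420)×76.3 + (120/420)×68.1 + (80/420)×56.3 + (120/420)×43.6 = 60.8048%
Reweighting by population age band shares:
  0.18×76.3 + 0.36×68.1 + 0.1×56.3 + 0.36×43.6 = 59.576%

59.6%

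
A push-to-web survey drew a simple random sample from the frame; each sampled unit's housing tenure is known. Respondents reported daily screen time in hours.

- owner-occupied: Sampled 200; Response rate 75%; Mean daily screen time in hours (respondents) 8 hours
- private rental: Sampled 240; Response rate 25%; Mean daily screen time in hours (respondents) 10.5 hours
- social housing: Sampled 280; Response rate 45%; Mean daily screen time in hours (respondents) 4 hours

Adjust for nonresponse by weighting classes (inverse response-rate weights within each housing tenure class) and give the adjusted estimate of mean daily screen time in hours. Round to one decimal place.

7.3

Inverse-response-rate weighting restores each class to its sampled count, so class totals weight by n_sampled:
  owner-occupied: 200 × 8 = 1600
  private rental: 240 × 10.5 = 2520
  social housing: 280 × 4 = 1120
Adjusted estimate = 5240 / 720 = 7.27778 → 7.3.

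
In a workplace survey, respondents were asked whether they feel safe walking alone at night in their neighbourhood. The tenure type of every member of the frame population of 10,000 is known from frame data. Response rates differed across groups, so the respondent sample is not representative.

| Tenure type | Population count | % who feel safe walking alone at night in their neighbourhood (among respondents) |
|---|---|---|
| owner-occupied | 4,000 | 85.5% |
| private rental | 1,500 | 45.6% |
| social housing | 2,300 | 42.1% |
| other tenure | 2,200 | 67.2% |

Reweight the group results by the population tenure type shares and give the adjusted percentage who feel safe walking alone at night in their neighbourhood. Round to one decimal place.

65.5%

Weight each group's respondent value by its population share:
  owner-occupied: (4,000/10,000) × 85.5 = 34.2
  private rental: (1,500/10,000) × 45.6 = 6.84
  social housing: (2,300/10,000) × 42.1 = 9.683
  other tenure: (2,200/10,000) × 67.2 = 14.784
Post-stratified estimate = 65.507 → 65.5%.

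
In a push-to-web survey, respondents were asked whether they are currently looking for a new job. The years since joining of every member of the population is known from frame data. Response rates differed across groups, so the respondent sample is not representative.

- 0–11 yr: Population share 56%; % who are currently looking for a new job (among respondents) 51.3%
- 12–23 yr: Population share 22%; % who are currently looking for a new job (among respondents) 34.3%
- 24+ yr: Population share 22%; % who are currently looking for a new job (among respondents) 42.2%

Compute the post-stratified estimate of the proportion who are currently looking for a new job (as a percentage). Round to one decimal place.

45.6%

Each cell contributes population-share × respondent value:
  0–11 yr: 0.56 × 51.3 = 28.728
  12–23 yr: 0.22 × 34.3 = 7.546
  24+ yr: 0.22 × 42.2 = 9.284
Post-stratified estimate = 45.558 → 45.6%.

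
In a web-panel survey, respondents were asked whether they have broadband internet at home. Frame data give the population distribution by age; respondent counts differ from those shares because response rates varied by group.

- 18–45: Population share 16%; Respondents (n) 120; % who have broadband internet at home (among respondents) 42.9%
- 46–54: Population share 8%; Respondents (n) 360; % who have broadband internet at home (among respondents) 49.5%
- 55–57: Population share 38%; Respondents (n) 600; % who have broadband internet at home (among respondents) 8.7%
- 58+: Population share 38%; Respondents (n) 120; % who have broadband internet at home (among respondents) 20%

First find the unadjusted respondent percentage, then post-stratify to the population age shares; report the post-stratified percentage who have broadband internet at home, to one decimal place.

21.7%

Without adjustment, the pooled respondent share is:
  (120/1200)×42.9 + (360/1200)×49.5 + (600/1200)×8.7 + (120/1200)×20 = 25.49%
Post-stratifying to population shares instead:
  0.16×42.9 + 0.08×49.5 + 0.38×8.7 + 0.38×20 = 21.73%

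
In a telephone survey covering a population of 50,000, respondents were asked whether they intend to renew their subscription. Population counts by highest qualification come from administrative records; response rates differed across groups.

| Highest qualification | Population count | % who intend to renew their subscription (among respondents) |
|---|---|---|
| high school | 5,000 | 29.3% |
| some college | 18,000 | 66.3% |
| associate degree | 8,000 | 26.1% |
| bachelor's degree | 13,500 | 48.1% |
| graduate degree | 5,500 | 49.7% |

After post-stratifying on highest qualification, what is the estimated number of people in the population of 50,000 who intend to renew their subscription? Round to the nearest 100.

24,700

Each cell contributes its population count × the respondent rate:
  high school: 5,000 × 29.3% = 1465
  some college: 18,000 × 66.3% = 11,934
  associate degree: 8,000 × 26.1% = 2088
  bachelor's degree: 13,500 × 48.1% = 6493.5
  graduate degree: 5,500 × 49.7% = 2733.5
Estimated total = 24,714 → 24,700.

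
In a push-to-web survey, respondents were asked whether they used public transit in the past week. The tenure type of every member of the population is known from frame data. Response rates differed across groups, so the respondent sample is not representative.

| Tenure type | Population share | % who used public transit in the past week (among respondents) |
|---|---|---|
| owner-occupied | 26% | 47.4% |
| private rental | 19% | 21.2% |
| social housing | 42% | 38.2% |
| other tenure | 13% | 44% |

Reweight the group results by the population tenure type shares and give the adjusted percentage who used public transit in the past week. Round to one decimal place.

Weight each group's respondent value by its population share:
  owner-occupied: 0.26 × 47.4 = 12.324
  private rental: 0.19 × 21.2 = 4.028
  social housing: 0.42 × 38.2 = 16.044
  other tenure: 0.13 × 44 = 5.72
Post-stratified estimate = 38.116 → 38.1%.

38.1%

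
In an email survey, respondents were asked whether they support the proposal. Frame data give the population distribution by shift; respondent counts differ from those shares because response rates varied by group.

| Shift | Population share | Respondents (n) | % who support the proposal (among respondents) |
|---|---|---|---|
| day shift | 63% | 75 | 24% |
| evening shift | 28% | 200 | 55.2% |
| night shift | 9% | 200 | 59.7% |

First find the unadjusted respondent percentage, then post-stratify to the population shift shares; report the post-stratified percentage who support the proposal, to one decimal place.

Unadjusted (pooled respondent) estimate weights by respondent counts:
  (75/475)×24 + (200/475)×55.2 + (200/475)×59.7 = 52.1684%
Reweighting by population shift shares:
  0.63×24 + 0.28×55.2 + 0.09×59.7 = 35.949%

35.9%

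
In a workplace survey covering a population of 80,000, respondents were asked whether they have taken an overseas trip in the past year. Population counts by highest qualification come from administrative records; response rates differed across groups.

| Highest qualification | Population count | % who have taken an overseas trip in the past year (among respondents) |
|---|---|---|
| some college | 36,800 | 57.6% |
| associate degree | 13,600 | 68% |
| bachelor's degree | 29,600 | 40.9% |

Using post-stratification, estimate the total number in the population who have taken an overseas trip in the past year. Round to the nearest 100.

Estimated count per cell = population count × respondent percentage:
  some college: 36,800 × 57.6% = 21196.8
  associate degree: 13,600 × 68% = 9248
  bachelor's degree: 29,600 × 40.9% = 12106.4
Estimated total = 42551.2 → 42,600.

42,600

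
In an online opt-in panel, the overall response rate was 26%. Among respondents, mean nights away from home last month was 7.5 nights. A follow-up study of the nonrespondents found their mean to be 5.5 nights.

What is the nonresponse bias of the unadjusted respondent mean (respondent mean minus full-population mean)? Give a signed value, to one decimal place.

+1.5

Nonresponse fraction = 1 − 0.26 = 0.74.
Bias = (nonresponse fraction) × (respondent mean − nonrespondent mean)
     = 0.74 × (7.5 − 5.5) = 0.74 × 2 = 1.48.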